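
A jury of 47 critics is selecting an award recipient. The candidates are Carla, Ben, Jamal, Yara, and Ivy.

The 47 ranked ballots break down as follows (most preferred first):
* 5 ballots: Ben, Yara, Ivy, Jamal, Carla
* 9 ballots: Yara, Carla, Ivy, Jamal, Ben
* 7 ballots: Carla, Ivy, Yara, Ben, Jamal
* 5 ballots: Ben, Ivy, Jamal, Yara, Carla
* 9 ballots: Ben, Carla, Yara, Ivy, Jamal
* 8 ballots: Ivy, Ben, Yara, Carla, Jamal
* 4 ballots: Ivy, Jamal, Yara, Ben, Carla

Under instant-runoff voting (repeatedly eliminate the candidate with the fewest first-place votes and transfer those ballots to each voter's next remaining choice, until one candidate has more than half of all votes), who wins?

Round 1: Carla 7, Ben 19, Jamal 0, Yara 9, Ivy 12. Jamal eliminated.
Round 2: Carla 7, Ben 19, Yara 9, Ivy 12. Carla eliminated.
Round 3: Ben 19, Yara 9, Ivy 19. Yara eliminated.
Round 4: Ben 19, Ivy 28. Ivy has a majority (≥24).

Ivy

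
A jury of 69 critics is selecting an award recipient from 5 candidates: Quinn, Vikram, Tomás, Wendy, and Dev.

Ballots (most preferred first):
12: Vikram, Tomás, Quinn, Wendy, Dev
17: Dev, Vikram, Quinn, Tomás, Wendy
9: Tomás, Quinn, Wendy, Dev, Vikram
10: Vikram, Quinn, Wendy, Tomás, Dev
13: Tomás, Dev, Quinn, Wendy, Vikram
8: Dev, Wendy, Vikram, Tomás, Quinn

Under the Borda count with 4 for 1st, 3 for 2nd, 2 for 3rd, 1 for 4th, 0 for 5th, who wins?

Tomás

Quinn: 12×2 + 17×2 + 9×3 + 10×3 + 13×2 + 8×0 = 141
Vikram: 12×4 + 17×3 + 9×0 + 10×4 + 13×0 + 8×2 = 155
Tomás: 12×3 + 17×1 + 9×4 + 10×1 + 13×4 + 8×1 = 159
Wendy: 12×1 + 17×0 + 9×2 + 10×2 + 13×1 + 8×3 = 87
Dev: 12×0 + 17×4 + 9×1 + 10×0 + 13×3 + 8×4 = 148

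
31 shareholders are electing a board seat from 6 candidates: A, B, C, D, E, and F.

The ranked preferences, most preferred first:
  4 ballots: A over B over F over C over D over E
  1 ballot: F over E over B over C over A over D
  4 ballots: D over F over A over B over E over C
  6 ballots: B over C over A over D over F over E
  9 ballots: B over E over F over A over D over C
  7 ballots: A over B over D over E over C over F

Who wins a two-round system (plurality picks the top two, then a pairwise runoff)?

B

Round 1 first-place votes: A 11, B 15, C 0, D 4, E 0, F 1. B and A advance.
Runoff: B is ranked above A on 16 ballots, A above B on 15.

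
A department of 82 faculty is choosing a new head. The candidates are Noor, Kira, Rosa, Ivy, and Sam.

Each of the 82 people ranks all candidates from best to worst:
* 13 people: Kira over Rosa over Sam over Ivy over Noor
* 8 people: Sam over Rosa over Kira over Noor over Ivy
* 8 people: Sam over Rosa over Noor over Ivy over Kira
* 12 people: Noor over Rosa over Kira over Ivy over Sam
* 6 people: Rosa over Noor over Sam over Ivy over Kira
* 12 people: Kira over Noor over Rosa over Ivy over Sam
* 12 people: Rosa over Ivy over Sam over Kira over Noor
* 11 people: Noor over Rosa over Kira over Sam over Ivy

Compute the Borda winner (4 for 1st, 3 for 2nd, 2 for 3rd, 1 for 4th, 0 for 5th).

Noor: 13×0 + 8×1 + 8×2 + 12×4 + 6×3 + 12×3 + 12×0 + 11×4 = 170
Kira: 13×4 + 8×2 + 8×0 + 12×2 + 6×0 + 12×4 + 12×1 + 11×2 = 174
Rosa: 13×3 + 8×3 + 8×3 + 12×3 + 6×4 + 12×2 + 12×4 + 11×3 = 252
Ivy: 13×1 + 8×0 + 8×1 + 12×1 + 6×1 + 12×1 + 12×3 + 11×0 = 87
Sam: 13×2 + 8×4 + 8×4 + 12×0 + 6×2 + 12×0 + 12×2 + 11×1 = 137

Rosa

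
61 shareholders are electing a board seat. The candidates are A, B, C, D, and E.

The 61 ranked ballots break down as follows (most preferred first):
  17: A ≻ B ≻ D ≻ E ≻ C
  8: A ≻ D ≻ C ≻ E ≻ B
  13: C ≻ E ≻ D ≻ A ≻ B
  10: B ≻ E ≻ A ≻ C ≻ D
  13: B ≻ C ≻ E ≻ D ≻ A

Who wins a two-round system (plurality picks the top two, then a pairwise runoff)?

A

Round 1 first-place votes: A 25, B 23, C 13, D 0, E 0. A and B advance.
Runoff: A is ranked above B on 38 ballots, B above A on 23.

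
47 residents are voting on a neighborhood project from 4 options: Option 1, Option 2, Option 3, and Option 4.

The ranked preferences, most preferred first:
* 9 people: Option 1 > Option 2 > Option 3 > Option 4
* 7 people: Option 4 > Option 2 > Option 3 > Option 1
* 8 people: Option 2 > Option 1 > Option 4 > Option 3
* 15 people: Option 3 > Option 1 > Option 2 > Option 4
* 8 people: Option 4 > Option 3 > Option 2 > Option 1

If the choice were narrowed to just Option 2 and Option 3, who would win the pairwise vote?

Option 2 is ranked above Option 3 on 24 ballots; Option 3 above Option 2 on 23.

Option 2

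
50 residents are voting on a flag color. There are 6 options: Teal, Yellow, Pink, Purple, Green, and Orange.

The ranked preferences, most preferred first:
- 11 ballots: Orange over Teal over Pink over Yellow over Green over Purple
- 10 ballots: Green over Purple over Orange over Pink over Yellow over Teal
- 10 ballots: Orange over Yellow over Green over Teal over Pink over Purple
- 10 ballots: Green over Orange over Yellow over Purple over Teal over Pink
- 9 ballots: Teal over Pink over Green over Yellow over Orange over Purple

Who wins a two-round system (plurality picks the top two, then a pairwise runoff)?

Green

Round 1 first-place votes: Teal 9, Yellow 0, Pink 0, Purple 0, Green 20, Orange 21. Orange and Green advance.
Runoff: Orange is ranked above Green on 21 ballots, Green above Orange on 29.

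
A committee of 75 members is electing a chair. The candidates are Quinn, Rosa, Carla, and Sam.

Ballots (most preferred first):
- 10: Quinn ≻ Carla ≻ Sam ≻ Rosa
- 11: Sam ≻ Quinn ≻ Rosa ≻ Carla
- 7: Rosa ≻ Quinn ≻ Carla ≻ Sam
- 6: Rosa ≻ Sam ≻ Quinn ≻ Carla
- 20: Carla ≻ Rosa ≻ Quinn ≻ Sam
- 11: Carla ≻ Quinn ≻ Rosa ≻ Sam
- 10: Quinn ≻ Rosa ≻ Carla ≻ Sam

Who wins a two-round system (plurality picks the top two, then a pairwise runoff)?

Round 1 first-place votes: Quinn 20, Rosa 13, Carla 31, Sam 11. Carla and Quinn advance.
Runoff: Carla is ranked above Quinn on 31 ballots, Quinn above Carla on 44.

Quinn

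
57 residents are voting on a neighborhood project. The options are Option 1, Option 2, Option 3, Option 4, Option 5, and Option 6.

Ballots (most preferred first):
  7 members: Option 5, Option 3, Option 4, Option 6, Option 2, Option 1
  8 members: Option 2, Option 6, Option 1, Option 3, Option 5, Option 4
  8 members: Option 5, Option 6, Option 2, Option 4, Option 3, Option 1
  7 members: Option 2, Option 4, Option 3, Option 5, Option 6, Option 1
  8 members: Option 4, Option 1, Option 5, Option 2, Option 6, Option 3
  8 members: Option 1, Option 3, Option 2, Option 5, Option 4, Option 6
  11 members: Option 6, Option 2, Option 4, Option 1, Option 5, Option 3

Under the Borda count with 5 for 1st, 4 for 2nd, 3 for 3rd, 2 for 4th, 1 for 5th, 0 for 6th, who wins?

Option 1: 7×0 + 8×3 + 8×0 + 7×0 + 8×4 + 8×5 + 11×2 = 118
Option 2: 7×1 + 8×5 + 8×3 + 7×5 + 8×2 + 8×3 + 11×4 = 190
Option 3: 7×4 + 8×2 + 8×1 + 7×3 + 8×0 + 8×4 + 11×0 = 105
Option 4: 7×3 + 8×0 + 8×2 + 7×4 + 8×5 + 8×1 + 11×3 = 146
Option 5: 7×5 + 8×1 + 8×5 + 7×2 + 8×3 + 8×2 + 11×1 = 148
Option 6: 7×2 + 8×4 + 8×4 + 7×1 + 8×1 + 8×0 + 11×5 = 148

Option 2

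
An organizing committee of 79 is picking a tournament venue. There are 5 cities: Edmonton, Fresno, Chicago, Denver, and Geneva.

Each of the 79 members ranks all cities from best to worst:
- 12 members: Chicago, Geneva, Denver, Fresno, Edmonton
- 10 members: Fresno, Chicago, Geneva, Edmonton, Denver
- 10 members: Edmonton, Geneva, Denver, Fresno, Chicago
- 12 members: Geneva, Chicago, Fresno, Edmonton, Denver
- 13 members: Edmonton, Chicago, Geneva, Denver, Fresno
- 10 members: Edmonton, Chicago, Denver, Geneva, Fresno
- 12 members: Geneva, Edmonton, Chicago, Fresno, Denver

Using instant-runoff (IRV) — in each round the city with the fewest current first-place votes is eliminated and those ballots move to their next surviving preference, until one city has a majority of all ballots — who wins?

Geneva

Round 1: Edmonton 33, Fresno 10, Chicago 12, Denver 0, Geneva 24. Denver eliminated.
Round 2: Edmonton 33, Fresno 10, Chicago 12, Geneva 24. Fresno eliminated.
Round 3: Edmonton 33, Chicago 22, Geneva 24. Chicago eliminated.
Round 4: Edmonton 33, Geneva 46. Geneva has a majority (≥40).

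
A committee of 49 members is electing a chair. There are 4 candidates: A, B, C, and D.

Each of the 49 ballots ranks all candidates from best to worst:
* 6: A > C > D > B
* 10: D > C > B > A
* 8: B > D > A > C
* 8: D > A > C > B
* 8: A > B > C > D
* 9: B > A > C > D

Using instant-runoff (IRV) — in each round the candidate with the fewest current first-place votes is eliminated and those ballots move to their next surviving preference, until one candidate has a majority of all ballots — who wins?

Round 1: A 14, B 17, C 0, D 18. C eliminated.
Round 2: A 14, B 17, D 18. A eliminated.
Round 3: B 25, D 24. B has a majority (≥25).

B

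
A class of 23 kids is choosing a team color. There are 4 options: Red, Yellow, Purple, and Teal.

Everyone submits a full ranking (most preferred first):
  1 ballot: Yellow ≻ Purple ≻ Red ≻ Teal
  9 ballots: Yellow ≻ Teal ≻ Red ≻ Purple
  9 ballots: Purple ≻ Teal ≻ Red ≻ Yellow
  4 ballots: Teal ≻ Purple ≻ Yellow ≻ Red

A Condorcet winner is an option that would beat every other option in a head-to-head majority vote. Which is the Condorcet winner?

Teal vs Red: 22–1
Teal vs Yellow: 13–10
Teal vs Purple: 13–10
Teal beats every other option.

Teal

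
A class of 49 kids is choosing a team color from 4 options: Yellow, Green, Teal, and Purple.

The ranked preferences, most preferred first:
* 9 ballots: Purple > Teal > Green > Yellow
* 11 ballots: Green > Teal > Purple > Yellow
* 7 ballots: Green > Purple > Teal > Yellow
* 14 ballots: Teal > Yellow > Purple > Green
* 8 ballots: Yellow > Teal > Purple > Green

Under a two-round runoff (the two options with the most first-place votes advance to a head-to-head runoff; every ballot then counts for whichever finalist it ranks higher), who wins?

Teal

Round 1 first-place votes: Yellow 8, Green 18, Teal 14, Purple 9. Green and Teal advance.
Runoff: Green is ranked above Teal on 18 ballots, Teal above Green on 31.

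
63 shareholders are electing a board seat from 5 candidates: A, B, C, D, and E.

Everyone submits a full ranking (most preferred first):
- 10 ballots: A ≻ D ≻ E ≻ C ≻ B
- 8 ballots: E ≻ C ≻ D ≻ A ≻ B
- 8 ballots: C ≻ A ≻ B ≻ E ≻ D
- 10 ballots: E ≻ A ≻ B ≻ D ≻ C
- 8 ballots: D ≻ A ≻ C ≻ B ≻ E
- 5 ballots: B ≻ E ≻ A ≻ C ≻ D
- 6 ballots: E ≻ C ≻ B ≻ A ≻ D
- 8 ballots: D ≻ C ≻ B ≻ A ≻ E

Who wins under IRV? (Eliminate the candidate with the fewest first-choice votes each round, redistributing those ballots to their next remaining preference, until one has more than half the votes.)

Round 1: A 10, B 5, C 8, D 16, E 24. B eliminated.
Round 2: A 10, C 8, D 16, E 29. C eliminated.
Round 3: A 18, D 16, E 29. D eliminated.
Round 4: A 34, E 29. A has a majority (≥32).

A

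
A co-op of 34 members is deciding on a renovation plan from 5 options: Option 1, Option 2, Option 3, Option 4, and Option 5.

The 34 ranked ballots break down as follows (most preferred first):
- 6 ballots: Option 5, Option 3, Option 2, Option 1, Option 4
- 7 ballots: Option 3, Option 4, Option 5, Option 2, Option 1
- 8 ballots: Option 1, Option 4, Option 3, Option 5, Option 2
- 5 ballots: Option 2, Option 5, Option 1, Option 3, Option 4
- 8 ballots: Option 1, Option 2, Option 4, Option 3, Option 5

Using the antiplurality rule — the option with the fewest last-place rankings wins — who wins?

Option 3

Last-place votes: Option 1 7, Option 2 8, Option 3 0, Option 4 11, Option 5 8.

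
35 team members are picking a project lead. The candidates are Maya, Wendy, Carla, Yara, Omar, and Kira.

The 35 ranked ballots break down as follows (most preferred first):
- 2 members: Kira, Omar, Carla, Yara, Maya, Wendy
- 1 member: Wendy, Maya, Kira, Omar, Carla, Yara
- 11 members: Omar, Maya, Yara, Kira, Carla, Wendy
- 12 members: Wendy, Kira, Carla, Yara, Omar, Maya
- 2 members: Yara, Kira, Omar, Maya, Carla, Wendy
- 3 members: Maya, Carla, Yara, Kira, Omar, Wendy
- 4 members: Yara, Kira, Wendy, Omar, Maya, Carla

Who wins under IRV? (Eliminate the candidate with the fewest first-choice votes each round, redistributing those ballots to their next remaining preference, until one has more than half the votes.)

Omar

Round 1: Maya 3, Wendy 13, Carla 0, Yara 6, Omar 11, Kira 2. Carla eliminated.
Round 2: Maya 3, Wendy 13, Yara 6, Omar 11, Kira 2. Kira eliminated.
Round 3: Maya 3, Wendy 13, Yara 6, Omar 13. Maya eliminated.
Round 4: Wendy 13, Yara 9, Omar 13. Yara eliminated.
Round 5: Wendy 17, Omar 18. Omar has a majority (≥18).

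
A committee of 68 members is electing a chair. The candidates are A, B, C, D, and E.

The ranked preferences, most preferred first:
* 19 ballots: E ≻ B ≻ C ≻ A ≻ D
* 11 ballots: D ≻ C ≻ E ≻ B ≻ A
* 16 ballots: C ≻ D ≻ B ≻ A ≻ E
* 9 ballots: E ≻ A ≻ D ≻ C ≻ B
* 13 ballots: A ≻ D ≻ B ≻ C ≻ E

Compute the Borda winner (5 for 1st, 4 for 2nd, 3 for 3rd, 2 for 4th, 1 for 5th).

A: 19×2 + 11×1 + 16×2 + 9×4 + 13×5 = 182
B: 19×4 + 11×2 + 16×3 + 9×1 + 13×3 = 194
C: 19×3 + 11×4 + 16×5 + 9×2 + 13×2 = 225
D: 19×1 + 11×5 + 16×4 + 9×3 + 13×4 = 217
E: 19×5 + 11×3 + 16×1 + 9×5 + 13×1 = 202

C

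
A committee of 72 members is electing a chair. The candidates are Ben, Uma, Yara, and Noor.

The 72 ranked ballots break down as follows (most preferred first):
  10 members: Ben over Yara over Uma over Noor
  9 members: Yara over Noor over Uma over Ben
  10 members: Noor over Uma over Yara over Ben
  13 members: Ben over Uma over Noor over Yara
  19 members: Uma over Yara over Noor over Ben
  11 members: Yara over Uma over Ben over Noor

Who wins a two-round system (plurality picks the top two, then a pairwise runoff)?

Round 1 first-place votes: Ben 23, Uma 19, Yara 20, Noor 10. Ben and Yara advance.
Runoff: Ben is ranked above Yara on 23 ballots, Yara above Ben on 49.

Yara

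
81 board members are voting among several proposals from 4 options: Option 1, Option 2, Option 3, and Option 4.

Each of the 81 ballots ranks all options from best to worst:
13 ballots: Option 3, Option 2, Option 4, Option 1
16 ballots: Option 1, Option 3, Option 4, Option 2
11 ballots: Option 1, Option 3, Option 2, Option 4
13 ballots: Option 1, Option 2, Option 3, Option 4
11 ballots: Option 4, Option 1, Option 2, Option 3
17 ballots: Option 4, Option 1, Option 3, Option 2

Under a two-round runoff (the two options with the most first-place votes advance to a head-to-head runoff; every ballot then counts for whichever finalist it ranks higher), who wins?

Option 4

Round 1 first-place votes: Option 1 40, Option 2 0, Option 3 13, Option 4 28. Option 1 and Option 4 advance.
Runoff: Option 1 is ranked above Option 4 on 40 ballots, Option 4 above Option 1 on 41.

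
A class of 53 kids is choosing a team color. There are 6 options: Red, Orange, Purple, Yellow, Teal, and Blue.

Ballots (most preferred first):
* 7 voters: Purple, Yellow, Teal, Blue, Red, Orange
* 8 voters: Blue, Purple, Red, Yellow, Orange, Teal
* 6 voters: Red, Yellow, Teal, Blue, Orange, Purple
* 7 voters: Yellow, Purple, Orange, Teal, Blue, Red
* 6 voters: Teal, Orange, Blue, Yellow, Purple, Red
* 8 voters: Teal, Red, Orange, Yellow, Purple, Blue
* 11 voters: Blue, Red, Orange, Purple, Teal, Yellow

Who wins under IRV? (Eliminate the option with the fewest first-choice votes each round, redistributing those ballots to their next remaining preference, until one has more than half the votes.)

Yellow

Round 1: Red 6, Orange 0, Purple 7, Yellow 7, Teal 14, Blue 19. Orange eliminated.
Round 2: Red 6, Purple 7, Yellow 7, Teal 14, Blue 19. Red eliminated.
Round 3: Purple 7, Yellow 13, Teal 14, Blue 19. Purple eliminated.
Round 4: Yellow 20, Teal 14, Blue 19. Teal eliminated.
Round 5: Yellow 28, Blue 25. Yellow has a majority (≥27).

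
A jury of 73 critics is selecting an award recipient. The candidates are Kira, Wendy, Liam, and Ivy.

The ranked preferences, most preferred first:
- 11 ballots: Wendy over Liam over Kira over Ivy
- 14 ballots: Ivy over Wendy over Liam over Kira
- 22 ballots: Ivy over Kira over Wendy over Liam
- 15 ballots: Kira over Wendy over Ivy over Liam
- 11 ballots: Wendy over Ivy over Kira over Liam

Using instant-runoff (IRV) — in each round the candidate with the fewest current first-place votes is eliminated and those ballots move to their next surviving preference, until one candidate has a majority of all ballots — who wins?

Wendy

Round 1: Kira 15, Wendy 22, Liam 0, Ivy 36. Liam eliminated.
Round 2: Kira 15, Wendy 22, Ivy 36. Kira eliminated.
Round 3: Wendy 37, Ivy 36. Wendy has a majority (≥37).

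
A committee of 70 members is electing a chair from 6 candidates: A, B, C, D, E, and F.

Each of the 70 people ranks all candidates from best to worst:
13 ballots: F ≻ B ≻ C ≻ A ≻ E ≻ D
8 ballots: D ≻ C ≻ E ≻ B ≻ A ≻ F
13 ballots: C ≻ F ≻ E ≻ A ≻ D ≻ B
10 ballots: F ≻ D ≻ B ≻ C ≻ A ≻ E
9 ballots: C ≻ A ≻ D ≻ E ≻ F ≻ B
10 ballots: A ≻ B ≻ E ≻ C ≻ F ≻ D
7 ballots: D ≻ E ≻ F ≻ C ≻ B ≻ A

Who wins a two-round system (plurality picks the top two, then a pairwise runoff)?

C

Round 1 first-place votes: A 10, B 0, C 22, D 15, E 0, F 23. F and C advance.
Runoff: F is ranked above C on 30 ballots, C above F on 40.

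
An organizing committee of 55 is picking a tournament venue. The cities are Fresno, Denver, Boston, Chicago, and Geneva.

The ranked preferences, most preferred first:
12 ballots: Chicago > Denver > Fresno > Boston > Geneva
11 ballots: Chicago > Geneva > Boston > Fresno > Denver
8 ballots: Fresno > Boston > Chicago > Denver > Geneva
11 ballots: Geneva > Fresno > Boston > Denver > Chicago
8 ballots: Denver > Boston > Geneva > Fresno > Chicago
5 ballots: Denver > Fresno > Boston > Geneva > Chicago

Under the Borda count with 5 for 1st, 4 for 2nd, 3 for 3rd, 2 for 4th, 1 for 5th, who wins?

Fresno

Fresno: 12×3 + 11×2 + 8×5 + 11×4 + 8×2 + 5×4 = 178
Denver: 12×4 + 11×1 + 8×2 + 11×2 + 8×5 + 5×5 = 162
Boston: 12×2 + 11×3 + 8×4 + 11×3 + 8×4 + 5×3 = 169
Chicago: 12×5 + 11×5 + 8×3 + 11×1 + 8×1 + 5×1 = 163
Geneva: 12×1 + 11×4 + 8×1 + 11×5 + 8×3 + 5×2 = 153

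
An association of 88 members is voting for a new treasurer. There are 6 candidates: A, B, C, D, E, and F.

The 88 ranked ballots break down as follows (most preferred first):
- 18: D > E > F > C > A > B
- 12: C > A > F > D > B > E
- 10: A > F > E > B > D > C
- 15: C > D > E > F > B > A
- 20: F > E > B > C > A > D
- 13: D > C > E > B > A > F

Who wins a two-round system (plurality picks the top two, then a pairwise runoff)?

Round 1 first-place votes: A 10, B 0, C 27, D 31, E 0, F 20. D and C advance.
Runoff: D is ranked above C on 41 ballots, C above D on 47.

C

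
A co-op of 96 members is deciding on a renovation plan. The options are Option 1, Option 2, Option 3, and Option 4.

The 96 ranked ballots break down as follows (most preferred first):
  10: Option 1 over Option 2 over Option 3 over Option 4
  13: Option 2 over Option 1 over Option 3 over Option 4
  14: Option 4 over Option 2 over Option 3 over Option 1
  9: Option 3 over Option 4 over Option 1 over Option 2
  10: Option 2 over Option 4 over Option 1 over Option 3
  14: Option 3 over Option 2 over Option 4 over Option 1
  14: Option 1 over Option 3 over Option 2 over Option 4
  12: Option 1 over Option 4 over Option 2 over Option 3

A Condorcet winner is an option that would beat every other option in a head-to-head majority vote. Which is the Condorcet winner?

Option 2 vs Option 1: 51–45
Option 2 vs Option 3: 59–37
Option 2 vs Option 4: 61–35
Option 2 beats every other option.

Option 2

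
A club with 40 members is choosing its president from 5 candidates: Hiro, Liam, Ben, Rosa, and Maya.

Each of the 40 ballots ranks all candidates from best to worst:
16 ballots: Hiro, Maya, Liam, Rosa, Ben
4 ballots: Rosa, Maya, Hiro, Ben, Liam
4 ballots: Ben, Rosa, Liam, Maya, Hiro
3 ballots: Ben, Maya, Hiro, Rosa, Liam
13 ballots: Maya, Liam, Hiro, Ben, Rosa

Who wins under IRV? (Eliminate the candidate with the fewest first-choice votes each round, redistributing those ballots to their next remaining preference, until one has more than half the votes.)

Maya

Round 1: Hiro 16, Liam 0, Ben 7, Rosa 4, Maya 13. Liam eliminated.
Round 2: Hiro 16, Ben 7, Rosa 4, Maya 13. Rosa eliminated.
Round 3: Hiro 16, Ben 7, Maya 17. Ben eliminated.
Round 4: Hiro 16, Maya 24. Maya has a majority (≥21).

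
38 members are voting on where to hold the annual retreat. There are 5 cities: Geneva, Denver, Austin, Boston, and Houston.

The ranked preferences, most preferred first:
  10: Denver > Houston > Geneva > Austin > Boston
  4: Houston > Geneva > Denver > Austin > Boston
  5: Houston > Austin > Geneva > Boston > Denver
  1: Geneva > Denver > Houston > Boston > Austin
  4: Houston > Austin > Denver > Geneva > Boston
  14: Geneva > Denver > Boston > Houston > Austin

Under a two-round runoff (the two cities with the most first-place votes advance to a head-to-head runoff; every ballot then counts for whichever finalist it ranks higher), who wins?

Houston

Round 1 first-place votes: Geneva 15, Denver 10, Austin 0, Boston 0, Houston 13. Geneva and Houston advance.
Runoff: Geneva is ranked above Houston on 15 ballots, Houston above Geneva on 23.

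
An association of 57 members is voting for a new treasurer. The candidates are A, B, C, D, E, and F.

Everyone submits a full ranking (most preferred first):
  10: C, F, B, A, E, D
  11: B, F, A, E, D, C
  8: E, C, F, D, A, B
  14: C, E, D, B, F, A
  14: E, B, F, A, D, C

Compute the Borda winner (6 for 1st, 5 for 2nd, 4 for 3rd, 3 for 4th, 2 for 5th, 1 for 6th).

A: 10×3 + 11×4 + 8×2 + 14×1 + 14×3 = 146
B: 10×4 + 11×6 + 8×1 + 14×3 + 14×5 = 226
C: 10×6 + 11×1 + 8×5 + 14×6 + 14×1 = 209
D: 10×1 + 11×2 + 8×3 + 14×4 + 14×2 = 140
E: 10×2 + 11×3 + 8×6 + 14×5 + 14×6 = 255
F: 10×5 + 11×5 + 8×4 + 14×2 + 14×4 = 221

E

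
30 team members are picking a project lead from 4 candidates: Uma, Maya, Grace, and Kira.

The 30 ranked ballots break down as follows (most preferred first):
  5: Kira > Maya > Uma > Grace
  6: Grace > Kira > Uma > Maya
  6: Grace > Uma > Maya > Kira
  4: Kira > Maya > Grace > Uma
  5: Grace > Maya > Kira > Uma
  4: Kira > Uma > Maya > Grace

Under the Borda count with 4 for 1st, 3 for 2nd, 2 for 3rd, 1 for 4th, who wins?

Uma: 5×2 + 6×2 + 6×3 + 4×1 + 5×1 + 4×3 = 61
Maya: 5×3 + 6×1 + 6×2 + 4×3 + 5×3 + 4×2 = 68
Grace: 5×1 + 6×4 + 6×4 + 4×2 + 5×4 + 4×1 = 85
Kira: 5×4 + 6×3 + 6×1 + 4×4 + 5×2 + 4×4 = 86

Kira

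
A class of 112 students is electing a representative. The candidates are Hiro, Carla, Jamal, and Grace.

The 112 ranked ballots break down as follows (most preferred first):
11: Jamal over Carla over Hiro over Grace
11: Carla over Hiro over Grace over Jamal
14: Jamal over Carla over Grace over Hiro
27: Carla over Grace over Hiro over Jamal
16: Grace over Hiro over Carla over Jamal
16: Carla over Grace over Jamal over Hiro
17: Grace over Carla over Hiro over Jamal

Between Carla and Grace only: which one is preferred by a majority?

Carla is ranked above Grace on 79 ballots; Grace above Carla on 33.

Carla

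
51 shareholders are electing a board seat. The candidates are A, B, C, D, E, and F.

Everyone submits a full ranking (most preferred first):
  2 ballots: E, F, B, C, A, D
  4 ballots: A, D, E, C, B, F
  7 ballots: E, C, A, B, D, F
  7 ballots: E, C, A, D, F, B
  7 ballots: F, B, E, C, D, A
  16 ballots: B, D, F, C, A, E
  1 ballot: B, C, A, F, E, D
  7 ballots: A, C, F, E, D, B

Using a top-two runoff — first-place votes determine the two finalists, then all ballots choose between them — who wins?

E

Round 1 first-place votes: A 11, B 17, C 0, D 0, E 16, F 7. B and E advance.
Runoff: B is ranked above E on 24 ballots, E above B on 27.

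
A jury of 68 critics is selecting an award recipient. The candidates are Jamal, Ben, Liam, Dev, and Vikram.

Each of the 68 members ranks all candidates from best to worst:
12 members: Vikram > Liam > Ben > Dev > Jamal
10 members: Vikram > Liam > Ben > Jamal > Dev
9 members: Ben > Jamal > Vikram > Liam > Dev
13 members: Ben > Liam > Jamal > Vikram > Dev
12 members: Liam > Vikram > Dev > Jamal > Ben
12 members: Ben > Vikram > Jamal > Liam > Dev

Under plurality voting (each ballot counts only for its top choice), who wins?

First-place votes: Jamal 0, Ben 34, Liam 12, Dev 0, Vikram 22.

Ben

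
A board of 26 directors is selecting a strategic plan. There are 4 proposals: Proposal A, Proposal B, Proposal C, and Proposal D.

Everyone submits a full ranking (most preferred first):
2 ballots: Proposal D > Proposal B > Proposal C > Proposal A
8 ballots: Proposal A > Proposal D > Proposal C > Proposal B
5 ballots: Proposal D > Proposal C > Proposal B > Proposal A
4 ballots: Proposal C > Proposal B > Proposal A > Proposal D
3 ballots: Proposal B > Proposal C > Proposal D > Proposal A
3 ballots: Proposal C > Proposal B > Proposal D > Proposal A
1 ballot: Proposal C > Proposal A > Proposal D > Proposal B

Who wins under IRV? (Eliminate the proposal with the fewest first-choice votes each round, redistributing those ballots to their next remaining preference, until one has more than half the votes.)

Proposal C

Round 1: Proposal A 8, Proposal B 3, Proposal C 8, Proposal D 7. Proposal B eliminated.
Round 2: Proposal A 8, Proposal C 11, Proposal D 7. Proposal D eliminated.
Round 3: Proposal A 8, Proposal C 18. Proposal C has a majority (≥14).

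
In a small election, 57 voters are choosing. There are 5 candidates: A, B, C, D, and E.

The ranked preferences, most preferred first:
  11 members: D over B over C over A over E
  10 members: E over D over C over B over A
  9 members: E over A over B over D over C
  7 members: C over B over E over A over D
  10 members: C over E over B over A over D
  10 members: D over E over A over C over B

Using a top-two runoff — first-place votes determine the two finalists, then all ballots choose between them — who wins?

E

Round 1 first-place votes: A 0, B 0, C 17, D 21, E 19. D and E advance.
Runoff: D is ranked above E on 21 ballots, E above D on 36.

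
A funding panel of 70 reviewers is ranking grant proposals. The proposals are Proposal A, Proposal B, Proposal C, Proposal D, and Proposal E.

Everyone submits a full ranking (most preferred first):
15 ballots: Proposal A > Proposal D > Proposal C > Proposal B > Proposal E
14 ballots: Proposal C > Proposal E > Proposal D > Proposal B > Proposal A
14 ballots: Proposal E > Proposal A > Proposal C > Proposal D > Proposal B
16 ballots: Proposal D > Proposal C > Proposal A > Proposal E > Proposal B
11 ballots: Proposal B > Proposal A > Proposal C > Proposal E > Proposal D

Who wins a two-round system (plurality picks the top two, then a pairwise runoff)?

Round 1 first-place votes: Proposal A 15, Proposal B 11, Proposal C 14, Proposal D 16, Proposal E 14. Proposal D and Proposal A advance.
Runoff: Proposal D is ranked above Proposal A on 30 ballots, Proposal A above Proposal D on 40.

Proposal A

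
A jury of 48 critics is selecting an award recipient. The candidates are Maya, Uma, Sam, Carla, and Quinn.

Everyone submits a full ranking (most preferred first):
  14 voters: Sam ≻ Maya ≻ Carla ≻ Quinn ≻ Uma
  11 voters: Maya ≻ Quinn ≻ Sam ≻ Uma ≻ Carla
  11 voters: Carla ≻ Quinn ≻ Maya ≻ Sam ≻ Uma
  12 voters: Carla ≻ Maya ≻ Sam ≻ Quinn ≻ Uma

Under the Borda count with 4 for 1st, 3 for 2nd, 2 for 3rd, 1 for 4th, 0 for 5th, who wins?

Maya: 14×3 + 11×4 + 11×2 + 12×3 = 144
Uma: 14×0 + 11×1 + 11×0 + 12×0 = 11
Sam: 14×4 + 11×2 + 11×1 + 12×2 = 113
Carla: 14×2 + 11×0 + 11×4 + 12×4 = 120
Quinn: 14×1 + 11×3 + 11×3 + 12×1 = 92

Maya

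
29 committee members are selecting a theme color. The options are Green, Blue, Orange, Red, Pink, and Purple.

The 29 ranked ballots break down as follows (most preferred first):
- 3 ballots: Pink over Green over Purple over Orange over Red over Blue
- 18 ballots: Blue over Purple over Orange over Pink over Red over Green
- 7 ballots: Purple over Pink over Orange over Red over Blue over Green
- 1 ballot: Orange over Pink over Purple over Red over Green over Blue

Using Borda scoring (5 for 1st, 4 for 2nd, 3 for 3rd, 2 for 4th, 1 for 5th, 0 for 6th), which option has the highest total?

Green: 3×4 + 18×0 + 7×0 + 1×1 = 13
Blue: 3×0 + 18×5 + 7×1 + 1×0 = 97
Orange: 3×2 + 18×3 + 7×3 + 1×5 = 86
Red: 3×1 + 18×1 + 7×2 + 1×2 = 37
Pink: 3×5 + 18×2 + 7×4 + 1×4 = 83
Purple: 3×3 + 18×4 + 7×5 + 1×3 = 119

Purple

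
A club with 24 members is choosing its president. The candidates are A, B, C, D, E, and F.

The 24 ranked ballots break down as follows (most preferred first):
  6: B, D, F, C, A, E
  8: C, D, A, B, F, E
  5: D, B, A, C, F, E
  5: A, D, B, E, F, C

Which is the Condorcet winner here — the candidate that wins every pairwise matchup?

D

D vs A: 19–5
D vs B: 18–6
D vs C: 16–8
D vs E: 24–0
D vs F: 24–0
D beats every other candidate.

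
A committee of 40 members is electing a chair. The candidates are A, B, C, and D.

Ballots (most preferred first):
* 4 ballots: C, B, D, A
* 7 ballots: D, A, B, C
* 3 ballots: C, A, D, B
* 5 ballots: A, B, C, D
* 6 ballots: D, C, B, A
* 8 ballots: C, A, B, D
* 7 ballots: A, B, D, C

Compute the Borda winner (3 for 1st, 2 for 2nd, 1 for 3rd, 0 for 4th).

A

A: 4×0 + 7×2 + 3×2 + 5×3 + 6×0 + 8×2 + 7×3 = 72
B: 4×2 + 7×1 + 3×0 + 5×2 + 6×1 + 8×1 + 7×2 = 53
C: 4×3 + 7×0 + 3×3 + 5×1 + 6×2 + 8×3 + 7×0 = 62
D: 4×1 + 7×3 + 3×1 + 5×0 + 6×3 + 8×0 + 7×1 = 53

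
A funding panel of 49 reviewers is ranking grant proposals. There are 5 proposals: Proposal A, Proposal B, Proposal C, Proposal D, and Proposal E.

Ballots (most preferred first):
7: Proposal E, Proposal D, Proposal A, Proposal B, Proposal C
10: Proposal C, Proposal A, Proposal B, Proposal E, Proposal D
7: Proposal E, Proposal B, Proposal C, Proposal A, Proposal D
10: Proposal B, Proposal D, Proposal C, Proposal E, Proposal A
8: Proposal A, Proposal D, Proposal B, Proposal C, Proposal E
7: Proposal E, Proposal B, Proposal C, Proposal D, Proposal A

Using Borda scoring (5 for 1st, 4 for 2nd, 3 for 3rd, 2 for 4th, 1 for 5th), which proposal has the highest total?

Proposal B

Proposal A: 7×3 + 10×4 + 7×2 + 10×1 + 8×5 + 7×1 = 132
Proposal B: 7×2 + 10×3 + 7×4 + 10×5 + 8×3 + 7×4 = 174
Proposal C: 7×1 + 10×5 + 7×3 + 10×3 + 8×2 + 7×3 = 145
Proposal D: 7×4 + 10×1 + 7×1 + 10×4 + 8×4 + 7×2 = 131
Proposal E: 7×5 + 10×2 + 7×5 + 10×2 + 8×1 + 7×5 = 153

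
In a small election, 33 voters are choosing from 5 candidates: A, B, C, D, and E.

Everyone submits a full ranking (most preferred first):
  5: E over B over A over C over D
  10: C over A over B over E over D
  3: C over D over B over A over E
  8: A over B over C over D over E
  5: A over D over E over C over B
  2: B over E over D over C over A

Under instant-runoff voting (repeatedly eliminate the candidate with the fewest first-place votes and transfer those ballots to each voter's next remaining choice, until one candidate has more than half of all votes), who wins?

A

Round 1: A 13, B 2, C 13, D 0, E 5. D eliminated.
Round 2: A 13, B 2, C 13, E 5. B eliminated.
Round 3: A 13, C 13, E 7. E eliminated.
Round 4: A 18, C 15. A has a majority (≥17).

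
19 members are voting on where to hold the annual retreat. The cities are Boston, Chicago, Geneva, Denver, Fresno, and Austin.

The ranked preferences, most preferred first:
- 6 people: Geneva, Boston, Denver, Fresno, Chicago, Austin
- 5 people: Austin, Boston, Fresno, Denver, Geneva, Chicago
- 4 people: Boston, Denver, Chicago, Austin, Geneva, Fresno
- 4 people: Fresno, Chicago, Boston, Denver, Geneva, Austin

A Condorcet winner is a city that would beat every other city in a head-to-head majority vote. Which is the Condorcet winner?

Boston vs Chicago: 15–4
Boston vs Geneva: 13–6
Boston vs Denver: 19–0
Boston vs Fresno: 15–4
Boston vs Austin: 14–5
Boston beats every other city.

Boston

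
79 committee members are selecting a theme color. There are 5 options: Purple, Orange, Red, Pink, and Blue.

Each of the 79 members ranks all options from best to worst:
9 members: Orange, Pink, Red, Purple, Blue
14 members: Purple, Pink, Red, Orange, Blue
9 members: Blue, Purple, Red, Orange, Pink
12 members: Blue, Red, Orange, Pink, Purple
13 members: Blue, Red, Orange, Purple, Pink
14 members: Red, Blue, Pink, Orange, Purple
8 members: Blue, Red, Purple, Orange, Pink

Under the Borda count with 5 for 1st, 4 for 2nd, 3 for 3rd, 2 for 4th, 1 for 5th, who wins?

Purple: 9×2 + 14×5 + 9×4 + 12×1 + 13×2 + 14×1 + 8×3 = 200
Orange: 9×5 + 14×2 + 9×2 + 12×3 + 13×3 + 14×2 + 8×2 = 210
Red: 9×3 + 14×3 + 9×3 + 12×4 + 13×4 + 14×5 + 8×4 = 298
Pink: 9×4 + 14×4 + 9×1 + 12×2 + 13×1 + 14×3 + 8×1 = 188
Blue: 9×1 + 14×1 + 9×5 + 12×5 + 13×5 + 14×4 + 8×5 = 289

Red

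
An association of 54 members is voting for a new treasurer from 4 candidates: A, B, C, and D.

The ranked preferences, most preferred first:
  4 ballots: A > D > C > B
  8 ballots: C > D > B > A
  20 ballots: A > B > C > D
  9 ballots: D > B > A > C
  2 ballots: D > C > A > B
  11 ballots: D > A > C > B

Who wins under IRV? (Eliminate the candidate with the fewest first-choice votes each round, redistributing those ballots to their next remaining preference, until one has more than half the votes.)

Round 1: A 24, B 0, C 8, D 22. B eliminated.
Round 2: A 24, C 8, D 22. C eliminated.
Round 3: A 24, D 30. D has a majority (≥28).

D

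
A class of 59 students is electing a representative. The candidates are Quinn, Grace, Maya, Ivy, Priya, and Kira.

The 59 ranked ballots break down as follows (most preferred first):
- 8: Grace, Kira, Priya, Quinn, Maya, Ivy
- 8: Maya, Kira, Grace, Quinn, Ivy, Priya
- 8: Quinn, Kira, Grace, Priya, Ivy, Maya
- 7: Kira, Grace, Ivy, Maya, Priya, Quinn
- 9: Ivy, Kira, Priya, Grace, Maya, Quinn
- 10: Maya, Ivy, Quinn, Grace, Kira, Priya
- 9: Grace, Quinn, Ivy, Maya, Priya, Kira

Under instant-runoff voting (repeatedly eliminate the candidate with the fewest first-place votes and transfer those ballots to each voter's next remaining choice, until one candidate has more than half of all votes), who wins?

Grace

Round 1: Quinn 8, Grace 17, Maya 18, Ivy 9, Priya 0, Kira 7. Priya eliminated.
Round 2: Quinn 8, Grace 17, Maya 18, Ivy 9, Kira 7. Kira eliminated.
Round 3: Quinn 8, Grace 24, Maya 18, Ivy 9. Quinn eliminated.
Round 4: Grace 32, Maya 18, Ivy 9. Grace has a majority (≥30).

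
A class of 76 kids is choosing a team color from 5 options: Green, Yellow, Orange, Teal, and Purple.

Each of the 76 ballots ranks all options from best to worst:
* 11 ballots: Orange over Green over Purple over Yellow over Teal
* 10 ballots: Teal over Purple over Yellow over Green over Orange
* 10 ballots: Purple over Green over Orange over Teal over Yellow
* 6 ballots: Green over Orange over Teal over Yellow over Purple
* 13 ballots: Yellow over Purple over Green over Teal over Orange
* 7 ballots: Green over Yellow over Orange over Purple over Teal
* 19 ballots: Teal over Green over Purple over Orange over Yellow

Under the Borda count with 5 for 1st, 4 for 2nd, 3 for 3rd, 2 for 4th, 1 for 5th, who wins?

Green

Green: 11×4 + 10×2 + 10×4 + 6×5 + 13×3 + 7×5 + 19×4 = 284
Yellow: 11×2 + 10×3 + 10×1 + 6×2 + 13×5 + 7×4 + 19×1 = 186
Orange: 11×5 + 10×1 + 10×3 + 6×4 + 13×1 + 7×3 + 19×2 = 191
Teal: 11×1 + 10×5 + 10×2 + 6×3 + 13×2 + 7×1 + 19×5 = 227
Purple: 11×3 + 10×4 + 10×5 + 6×1 + 13×4 + 7×2 + 19×3 = 252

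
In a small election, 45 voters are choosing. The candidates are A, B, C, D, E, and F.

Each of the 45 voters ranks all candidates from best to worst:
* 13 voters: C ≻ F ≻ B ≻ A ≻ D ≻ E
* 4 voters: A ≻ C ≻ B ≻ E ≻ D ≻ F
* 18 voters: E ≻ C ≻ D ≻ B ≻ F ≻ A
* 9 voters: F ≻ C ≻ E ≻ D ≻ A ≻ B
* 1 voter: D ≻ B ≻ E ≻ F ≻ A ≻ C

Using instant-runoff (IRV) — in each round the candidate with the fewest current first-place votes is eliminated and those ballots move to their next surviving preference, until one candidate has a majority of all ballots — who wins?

C

Round 1: A 4, B 0, C 13, D 1, E 18, F 9. B eliminated.
Round 2: A 4, C 13, D 1, E 18, F 9. D eliminated.
Round 3: A 4, C 13, E 19, F 9. A eliminated.
Round 4: C 17, E 19, F 9. F eliminated.
Round 5: C 26, E 19. C has a majority (≥23).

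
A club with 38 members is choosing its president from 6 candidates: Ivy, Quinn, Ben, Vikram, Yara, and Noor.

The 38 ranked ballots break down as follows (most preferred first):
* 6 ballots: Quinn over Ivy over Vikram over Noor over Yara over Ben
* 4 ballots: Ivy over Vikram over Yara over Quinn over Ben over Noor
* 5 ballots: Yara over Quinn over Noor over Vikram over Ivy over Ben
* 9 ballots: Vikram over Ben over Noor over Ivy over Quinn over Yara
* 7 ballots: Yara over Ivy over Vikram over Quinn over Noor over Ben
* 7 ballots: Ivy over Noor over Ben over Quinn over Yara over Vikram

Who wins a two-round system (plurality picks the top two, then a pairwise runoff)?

Round 1 first-place votes: Ivy 11, Quinn 6, Ben 0, Vikram 9, Yara 12, Noor 0. Yara and Ivy advance.
Runoff: Yara is ranked above Ivy on 12 ballots, Ivy above Yara on 26.

Ivy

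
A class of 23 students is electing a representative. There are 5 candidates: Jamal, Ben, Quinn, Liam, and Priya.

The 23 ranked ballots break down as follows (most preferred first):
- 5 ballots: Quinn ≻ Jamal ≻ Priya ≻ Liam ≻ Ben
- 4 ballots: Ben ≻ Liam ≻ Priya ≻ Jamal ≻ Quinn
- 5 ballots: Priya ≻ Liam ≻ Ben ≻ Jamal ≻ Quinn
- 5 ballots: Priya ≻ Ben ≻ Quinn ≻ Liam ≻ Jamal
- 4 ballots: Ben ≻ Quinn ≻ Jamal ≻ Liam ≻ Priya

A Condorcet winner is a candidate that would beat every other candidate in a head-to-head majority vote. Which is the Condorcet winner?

Priya vs Jamal: 14–9
Priya vs Ben: 15–8
Priya vs Quinn: 14–9
Priya vs Liam: 15–8
Priya beats every other candidate.

Priya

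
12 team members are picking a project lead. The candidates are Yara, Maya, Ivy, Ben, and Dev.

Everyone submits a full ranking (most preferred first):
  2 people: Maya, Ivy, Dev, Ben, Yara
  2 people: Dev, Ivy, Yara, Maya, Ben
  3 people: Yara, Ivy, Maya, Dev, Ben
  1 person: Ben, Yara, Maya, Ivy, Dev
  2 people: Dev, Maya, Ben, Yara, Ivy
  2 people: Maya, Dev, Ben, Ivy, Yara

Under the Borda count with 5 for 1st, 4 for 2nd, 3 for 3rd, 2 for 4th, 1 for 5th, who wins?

Maya

Yara: 2×1 + 2×3 + 3×5 + 1×4 + 2×2 + 2×1 = 33
Maya: 2×5 + 2×2 + 3×3 + 1×3 + 2×4 + 2×5 = 44
Ivy: 2×4 + 2×4 + 3×4 + 1×2 + 2×1 + 2×2 = 36
Ben: 2×2 + 2×1 + 3×1 + 1×5 + 2×3 + 2×3 = 26
Dev: 2×3 + 2×5 + 3×2 + 1×1 + 2×5 + 2×4 = 41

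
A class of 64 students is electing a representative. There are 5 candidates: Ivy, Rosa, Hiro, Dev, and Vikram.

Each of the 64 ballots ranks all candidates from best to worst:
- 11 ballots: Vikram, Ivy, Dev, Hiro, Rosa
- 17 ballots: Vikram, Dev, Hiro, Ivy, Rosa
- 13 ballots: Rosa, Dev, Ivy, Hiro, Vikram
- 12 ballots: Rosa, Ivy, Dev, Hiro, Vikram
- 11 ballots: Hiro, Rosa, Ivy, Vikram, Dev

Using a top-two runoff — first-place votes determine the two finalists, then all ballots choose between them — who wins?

Rosa

Round 1 first-place votes: Ivy 0, Rosa 25, Hiro 11, Dev 0, Vikram 28. Vikram and Rosa advance.
Runoff: Vikram is ranked above Rosa on 28 ballots, Rosa above Vikram on 36.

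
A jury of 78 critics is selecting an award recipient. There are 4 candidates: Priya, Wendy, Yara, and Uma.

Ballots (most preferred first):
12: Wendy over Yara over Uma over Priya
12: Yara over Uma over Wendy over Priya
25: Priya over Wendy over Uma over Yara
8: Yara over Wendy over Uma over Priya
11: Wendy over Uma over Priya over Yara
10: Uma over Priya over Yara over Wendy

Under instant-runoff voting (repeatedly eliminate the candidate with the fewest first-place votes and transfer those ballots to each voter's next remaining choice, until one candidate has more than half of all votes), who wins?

Wendy

Round 1: Priya 25, Wendy 23, Yara 20, Uma 10. Uma eliminated.
Round 2: Priya 35, Wendy 23, Yara 20. Yara eliminated.
Round 3: Priya 35, Wendy 43. Wendy has a majority (≥40).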